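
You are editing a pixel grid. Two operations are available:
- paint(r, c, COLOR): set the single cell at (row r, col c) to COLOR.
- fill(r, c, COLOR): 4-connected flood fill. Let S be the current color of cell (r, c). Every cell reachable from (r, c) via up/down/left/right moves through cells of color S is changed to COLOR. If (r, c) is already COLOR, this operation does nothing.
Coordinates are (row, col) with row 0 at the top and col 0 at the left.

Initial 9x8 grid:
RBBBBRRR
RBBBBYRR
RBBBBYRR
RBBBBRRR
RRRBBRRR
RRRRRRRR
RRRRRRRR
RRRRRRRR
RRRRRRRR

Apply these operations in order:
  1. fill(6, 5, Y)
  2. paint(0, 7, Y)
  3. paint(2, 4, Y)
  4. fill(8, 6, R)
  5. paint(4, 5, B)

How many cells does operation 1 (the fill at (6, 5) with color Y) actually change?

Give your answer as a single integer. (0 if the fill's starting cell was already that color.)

Answer: 52

Derivation:
After op 1 fill(6,5,Y) [52 cells changed]:
YBBBBYYY
YBBBBYYY
YBBBBYYY
YBBBBYYY
YYYBBYYY
YYYYYYYY
YYYYYYYY
YYYYYYYY
YYYYYYYY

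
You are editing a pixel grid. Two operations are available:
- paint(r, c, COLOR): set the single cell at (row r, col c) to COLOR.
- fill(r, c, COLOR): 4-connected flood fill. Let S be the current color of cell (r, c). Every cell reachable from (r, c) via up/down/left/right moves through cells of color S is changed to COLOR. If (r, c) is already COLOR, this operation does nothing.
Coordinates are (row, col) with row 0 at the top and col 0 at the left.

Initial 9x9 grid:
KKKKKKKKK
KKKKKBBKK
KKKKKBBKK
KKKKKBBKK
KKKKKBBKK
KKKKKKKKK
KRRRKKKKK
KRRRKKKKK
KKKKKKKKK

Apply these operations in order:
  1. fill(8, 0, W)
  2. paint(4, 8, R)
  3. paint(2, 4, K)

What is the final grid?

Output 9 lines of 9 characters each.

After op 1 fill(8,0,W) [67 cells changed]:
WWWWWWWWW
WWWWWBBWW
WWWWWBBWW
WWWWWBBWW
WWWWWBBWW
WWWWWWWWW
WRRRWWWWW
WRRRWWWWW
WWWWWWWWW
After op 2 paint(4,8,R):
WWWWWWWWW
WWWWWBBWW
WWWWWBBWW
WWWWWBBWW
WWWWWBBWR
WWWWWWWWW
WRRRWWWWW
WRRRWWWWW
WWWWWWWWW
After op 3 paint(2,4,K):
WWWWWWWWW
WWWWWBBWW
WWWWKBBWW
WWWWWBBWW
WWWWWBBWR
WWWWWWWWW
WRRRWWWWW
WRRRWWWWW
WWWWWWWWW

Answer: WWWWWWWWW
WWWWWBBWW
WWWWKBBWW
WWWWWBBWW
WWWWWBBWR
WWWWWWWWW
WRRRWWWWW
WRRRWWWWW
WWWWWWWWW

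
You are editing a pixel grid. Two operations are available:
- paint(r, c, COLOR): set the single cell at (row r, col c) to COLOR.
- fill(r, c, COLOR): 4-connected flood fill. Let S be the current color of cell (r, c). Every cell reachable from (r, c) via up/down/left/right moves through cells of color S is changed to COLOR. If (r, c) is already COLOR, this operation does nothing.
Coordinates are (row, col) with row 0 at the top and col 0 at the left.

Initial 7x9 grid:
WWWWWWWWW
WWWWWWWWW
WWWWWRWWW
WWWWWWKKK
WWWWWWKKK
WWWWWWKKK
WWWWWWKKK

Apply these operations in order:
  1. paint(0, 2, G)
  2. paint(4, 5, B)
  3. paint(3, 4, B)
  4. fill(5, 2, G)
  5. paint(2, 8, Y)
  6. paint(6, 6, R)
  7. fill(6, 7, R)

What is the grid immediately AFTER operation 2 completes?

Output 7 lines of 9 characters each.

After op 1 paint(0,2,G):
WWGWWWWWW
WWWWWWWWW
WWWWWRWWW
WWWWWWKKK
WWWWWWKKK
WWWWWWKKK
WWWWWWKKK
After op 2 paint(4,5,B):
WWGWWWWWW
WWWWWWWWW
WWWWWRWWW
WWWWWWKKK
WWWWWBKKK
WWWWWWKKK
WWWWWWKKK

Answer: WWGWWWWWW
WWWWWWWWW
WWWWWRWWW
WWWWWWKKK
WWWWWBKKK
WWWWWWKKK
WWWWWWKKK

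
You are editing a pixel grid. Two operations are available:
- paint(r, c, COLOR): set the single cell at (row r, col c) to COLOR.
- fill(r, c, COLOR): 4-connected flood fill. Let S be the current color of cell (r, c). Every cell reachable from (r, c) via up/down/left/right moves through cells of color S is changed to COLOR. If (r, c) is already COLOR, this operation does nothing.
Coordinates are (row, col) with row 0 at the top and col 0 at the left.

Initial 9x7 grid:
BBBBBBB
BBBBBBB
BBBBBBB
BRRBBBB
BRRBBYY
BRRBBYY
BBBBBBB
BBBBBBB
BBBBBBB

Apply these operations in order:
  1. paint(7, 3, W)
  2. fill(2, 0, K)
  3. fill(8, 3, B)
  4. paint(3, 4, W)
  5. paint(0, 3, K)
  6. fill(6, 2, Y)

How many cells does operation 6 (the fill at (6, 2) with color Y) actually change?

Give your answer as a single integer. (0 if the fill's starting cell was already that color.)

Answer: 50

Derivation:
After op 1 paint(7,3,W):
BBBBBBB
BBBBBBB
BBBBBBB
BRRBBBB
BRRBBYY
BRRBBYY
BBBBBBB
BBBWBBB
BBBBBBB
After op 2 fill(2,0,K) [52 cells changed]:
KKKKKKK
KKKKKKK
KKKKKKK
KRRKKKK
KRRKKYY
KRRKKYY
KKKKKKK
KKKWKKK
KKKKKKK
After op 3 fill(8,3,B) [52 cells changed]:
BBBBBBB
BBBBBBB
BBBBBBB
BRRBBBB
BRRBBYY
BRRBBYY
BBBBBBB
BBBWBBB
BBBBBBB
After op 4 paint(3,4,W):
BBBBBBB
BBBBBBB
BBBBBBB
BRRBWBB
BRRBBYY
BRRBBYY
BBBBBBB
BBBWBBB
BBBBBBB
After op 5 paint(0,3,K):
BBBKBBB
BBBBBBB
BBBBBBB
BRRBWBB
BRRBBYY
BRRBBYY
BBBBBBB
BBBWBBB
BBBBBBB
After op 6 fill(6,2,Y) [50 cells changed]:
YYYKYYY
YYYYYYY
YYYYYYY
YRRYWYY
YRRYYYY
YRRYYYY
YYYYYYY
YYYWYYY
YYYYYYY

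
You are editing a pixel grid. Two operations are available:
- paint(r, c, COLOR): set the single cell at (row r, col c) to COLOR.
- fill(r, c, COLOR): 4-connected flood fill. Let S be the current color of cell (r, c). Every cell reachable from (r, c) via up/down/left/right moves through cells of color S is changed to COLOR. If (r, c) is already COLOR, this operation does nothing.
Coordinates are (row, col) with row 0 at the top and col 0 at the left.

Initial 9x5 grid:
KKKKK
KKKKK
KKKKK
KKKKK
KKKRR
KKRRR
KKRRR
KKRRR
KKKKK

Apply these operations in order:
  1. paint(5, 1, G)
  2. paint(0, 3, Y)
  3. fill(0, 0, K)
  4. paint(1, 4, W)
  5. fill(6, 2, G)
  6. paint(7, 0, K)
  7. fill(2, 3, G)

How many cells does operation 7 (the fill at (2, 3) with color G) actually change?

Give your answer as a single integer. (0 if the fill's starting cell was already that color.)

After op 1 paint(5,1,G):
KKKKK
KKKKK
KKKKK
KKKKK
KKKRR
KGRRR
KKRRR
KKRRR
KKKKK
After op 2 paint(0,3,Y):
KKKYK
KKKKK
KKKKK
KKKKK
KKKRR
KGRRR
KKRRR
KKRRR
KKKKK
After op 3 fill(0,0,K) [0 cells changed]:
KKKYK
KKKKK
KKKKK
KKKKK
KKKRR
KGRRR
KKRRR
KKRRR
KKKKK
After op 4 paint(1,4,W):
KKKYK
KKKKW
KKKKK
KKKKK
KKKRR
KGRRR
KKRRR
KKRRR
KKKKK
After op 5 fill(6,2,G) [11 cells changed]:
KKKYK
KKKKW
KKKKK
KKKKK
KKKGG
KGGGG
KKGGG
KKGGG
KKKKK
After op 6 paint(7,0,K):
KKKYK
KKKKW
KKKKK
KKKKK
KKKGG
KGGGG
KKGGG
KKGGG
KKKKK
After op 7 fill(2,3,G) [30 cells changed]:
GGGYK
GGGGW
GGGGG
GGGGG
GGGGG
GGGGG
GGGGG
GGGGG
GGGGG

Answer: 30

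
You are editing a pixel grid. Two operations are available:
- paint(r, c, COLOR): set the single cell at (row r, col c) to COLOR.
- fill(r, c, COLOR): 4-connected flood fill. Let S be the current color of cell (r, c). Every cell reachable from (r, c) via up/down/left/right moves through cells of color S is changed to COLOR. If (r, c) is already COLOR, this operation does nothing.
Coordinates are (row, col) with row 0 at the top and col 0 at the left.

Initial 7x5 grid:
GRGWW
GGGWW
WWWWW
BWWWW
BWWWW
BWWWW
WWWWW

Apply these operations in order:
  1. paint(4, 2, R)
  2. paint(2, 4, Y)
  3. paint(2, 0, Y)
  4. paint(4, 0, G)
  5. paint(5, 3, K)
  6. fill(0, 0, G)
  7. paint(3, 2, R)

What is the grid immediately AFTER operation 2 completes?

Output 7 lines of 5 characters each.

After op 1 paint(4,2,R):
GRGWW
GGGWW
WWWWW
BWWWW
BWRWW
BWWWW
WWWWW
After op 2 paint(2,4,Y):
GRGWW
GGGWW
WWWWY
BWWWW
BWRWW
BWWWW
WWWWW

Answer: GRGWW
GGGWW
WWWWY
BWWWW
BWRWW
BWWWW
WWWWW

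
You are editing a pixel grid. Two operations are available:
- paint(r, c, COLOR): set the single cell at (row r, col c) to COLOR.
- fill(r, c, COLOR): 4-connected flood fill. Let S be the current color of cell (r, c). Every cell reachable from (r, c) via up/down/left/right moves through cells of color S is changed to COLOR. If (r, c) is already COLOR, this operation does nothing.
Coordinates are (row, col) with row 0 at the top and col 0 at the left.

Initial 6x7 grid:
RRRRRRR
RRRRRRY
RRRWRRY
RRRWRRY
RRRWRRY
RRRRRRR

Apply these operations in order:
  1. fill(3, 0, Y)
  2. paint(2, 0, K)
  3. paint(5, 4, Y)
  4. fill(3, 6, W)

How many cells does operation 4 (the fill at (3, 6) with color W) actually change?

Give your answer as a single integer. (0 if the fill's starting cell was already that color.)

After op 1 fill(3,0,Y) [35 cells changed]:
YYYYYYY
YYYYYYY
YYYWYYY
YYYWYYY
YYYWYYY
YYYYYYY
After op 2 paint(2,0,K):
YYYYYYY
YYYYYYY
KYYWYYY
YYYWYYY
YYYWYYY
YYYYYYY
After op 3 paint(5,4,Y):
YYYYYYY
YYYYYYY
KYYWYYY
YYYWYYY
YYYWYYY
YYYYYYY
After op 4 fill(3,6,W) [38 cells changed]:
WWWWWWW
WWWWWWW
KWWWWWW
WWWWWWW
WWWWWWW
WWWWWWW

Answer: 38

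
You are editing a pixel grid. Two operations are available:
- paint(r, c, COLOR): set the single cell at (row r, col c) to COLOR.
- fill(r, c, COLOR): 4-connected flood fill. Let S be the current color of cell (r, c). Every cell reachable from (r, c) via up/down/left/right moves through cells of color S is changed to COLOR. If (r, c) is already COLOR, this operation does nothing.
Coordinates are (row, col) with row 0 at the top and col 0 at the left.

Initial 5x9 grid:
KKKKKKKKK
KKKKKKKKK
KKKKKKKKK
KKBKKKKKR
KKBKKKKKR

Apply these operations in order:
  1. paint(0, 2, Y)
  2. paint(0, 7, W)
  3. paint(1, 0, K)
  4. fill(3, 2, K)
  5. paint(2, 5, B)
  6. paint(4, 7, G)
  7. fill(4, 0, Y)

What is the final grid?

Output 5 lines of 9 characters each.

Answer: YYYYYYYWY
YYYYYYYYY
YYYYYBYYY
YYYYYYYYR
YYYYYYYGR

Derivation:
After op 1 paint(0,2,Y):
KKYKKKKKK
KKKKKKKKK
KKKKKKKKK
KKBKKKKKR
KKBKKKKKR
After op 2 paint(0,7,W):
KKYKKKKWK
KKKKKKKKK
KKKKKKKKK
KKBKKKKKR
KKBKKKKKR
After op 3 paint(1,0,K):
KKYKKKKWK
KKKKKKKKK
KKKKKKKKK
KKBKKKKKR
KKBKKKKKR
After op 4 fill(3,2,K) [2 cells changed]:
KKYKKKKWK
KKKKKKKKK
KKKKKKKKK
KKKKKKKKR
KKKKKKKKR
After op 5 paint(2,5,B):
KKYKKKKWK
KKKKKKKKK
KKKKKBKKK
KKKKKKKKR
KKKKKKKKR
After op 6 paint(4,7,G):
KKYKKKKWK
KKKKKKKKK
KKKKKBKKK
KKKKKKKKR
KKKKKKKGR
After op 7 fill(4,0,Y) [39 cells changed]:
YYYYYYYWY
YYYYYYYYY
YYYYYBYYY
YYYYYYYYR
YYYYYYYGR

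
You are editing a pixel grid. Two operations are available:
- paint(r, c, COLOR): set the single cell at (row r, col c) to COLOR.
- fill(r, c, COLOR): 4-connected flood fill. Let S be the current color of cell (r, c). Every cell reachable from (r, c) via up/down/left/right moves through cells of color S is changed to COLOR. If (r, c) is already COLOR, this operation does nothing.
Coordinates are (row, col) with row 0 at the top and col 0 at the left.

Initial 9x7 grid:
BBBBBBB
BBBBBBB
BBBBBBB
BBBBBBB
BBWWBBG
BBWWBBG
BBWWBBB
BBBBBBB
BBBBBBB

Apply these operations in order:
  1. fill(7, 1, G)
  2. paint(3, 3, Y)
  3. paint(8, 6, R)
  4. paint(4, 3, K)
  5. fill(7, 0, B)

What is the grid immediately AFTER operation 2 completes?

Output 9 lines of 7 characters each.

After op 1 fill(7,1,G) [55 cells changed]:
GGGGGGG
GGGGGGG
GGGGGGG
GGGGGGG
GGWWGGG
GGWWGGG
GGWWGGG
GGGGGGG
GGGGGGG
After op 2 paint(3,3,Y):
GGGGGGG
GGGGGGG
GGGGGGG
GGGYGGG
GGWWGGG
GGWWGGG
GGWWGGG
GGGGGGG
GGGGGGG

Answer: GGGGGGG
GGGGGGG
GGGGGGG
GGGYGGG
GGWWGGG
GGWWGGG
GGWWGGG
GGGGGGG
GGGGGGG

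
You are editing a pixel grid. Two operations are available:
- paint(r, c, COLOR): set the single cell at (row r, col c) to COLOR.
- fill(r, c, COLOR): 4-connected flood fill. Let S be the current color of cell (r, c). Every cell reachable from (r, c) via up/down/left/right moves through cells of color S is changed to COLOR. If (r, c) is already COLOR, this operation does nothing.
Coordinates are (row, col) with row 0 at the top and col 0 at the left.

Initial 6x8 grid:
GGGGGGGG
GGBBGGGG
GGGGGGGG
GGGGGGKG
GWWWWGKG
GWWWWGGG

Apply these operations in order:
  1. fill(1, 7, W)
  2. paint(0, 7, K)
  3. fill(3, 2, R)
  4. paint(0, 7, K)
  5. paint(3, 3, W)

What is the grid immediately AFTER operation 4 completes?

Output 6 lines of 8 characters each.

After op 1 fill(1,7,W) [36 cells changed]:
WWWWWWWW
WWBBWWWW
WWWWWWWW
WWWWWWKW
WWWWWWKW
WWWWWWWW
After op 2 paint(0,7,K):
WWWWWWWK
WWBBWWWW
WWWWWWWW
WWWWWWKW
WWWWWWKW
WWWWWWWW
After op 3 fill(3,2,R) [43 cells changed]:
RRRRRRRK
RRBBRRRR
RRRRRRRR
RRRRRRKR
RRRRRRKR
RRRRRRRR
After op 4 paint(0,7,K):
RRRRRRRK
RRBBRRRR
RRRRRRRR
RRRRRRKR
RRRRRRKR
RRRRRRRR

Answer: RRRRRRRK
RRBBRRRR
RRRRRRRR
RRRRRRKR
RRRRRRKR
RRRRRRRR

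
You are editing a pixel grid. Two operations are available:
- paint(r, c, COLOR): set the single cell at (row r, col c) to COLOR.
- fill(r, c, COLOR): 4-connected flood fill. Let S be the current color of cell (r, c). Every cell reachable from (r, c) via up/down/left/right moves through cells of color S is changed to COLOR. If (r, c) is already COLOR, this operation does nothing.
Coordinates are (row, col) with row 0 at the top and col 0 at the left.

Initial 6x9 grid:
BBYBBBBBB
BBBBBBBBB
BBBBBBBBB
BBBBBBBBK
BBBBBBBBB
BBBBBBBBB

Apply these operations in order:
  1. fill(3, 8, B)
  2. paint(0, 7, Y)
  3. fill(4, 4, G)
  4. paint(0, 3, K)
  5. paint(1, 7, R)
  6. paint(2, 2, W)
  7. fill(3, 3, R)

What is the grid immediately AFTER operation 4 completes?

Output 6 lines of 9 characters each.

Answer: GGYKGGGYG
GGGGGGGGG
GGGGGGGGG
GGGGGGGGG
GGGGGGGGG
GGGGGGGGG

Derivation:
After op 1 fill(3,8,B) [1 cells changed]:
BBYBBBBBB
BBBBBBBBB
BBBBBBBBB
BBBBBBBBB
BBBBBBBBB
BBBBBBBBB
After op 2 paint(0,7,Y):
BBYBBBBYB
BBBBBBBBB
BBBBBBBBB
BBBBBBBBB
BBBBBBBBB
BBBBBBBBB
After op 3 fill(4,4,G) [52 cells changed]:
GGYGGGGYG
GGGGGGGGG
GGGGGGGGG
GGGGGGGGG
GGGGGGGGG
GGGGGGGGG
After op 4 paint(0,3,K):
GGYKGGGYG
GGGGGGGGG
GGGGGGGGG
GGGGGGGGG
GGGGGGGGG
GGGGGGGGG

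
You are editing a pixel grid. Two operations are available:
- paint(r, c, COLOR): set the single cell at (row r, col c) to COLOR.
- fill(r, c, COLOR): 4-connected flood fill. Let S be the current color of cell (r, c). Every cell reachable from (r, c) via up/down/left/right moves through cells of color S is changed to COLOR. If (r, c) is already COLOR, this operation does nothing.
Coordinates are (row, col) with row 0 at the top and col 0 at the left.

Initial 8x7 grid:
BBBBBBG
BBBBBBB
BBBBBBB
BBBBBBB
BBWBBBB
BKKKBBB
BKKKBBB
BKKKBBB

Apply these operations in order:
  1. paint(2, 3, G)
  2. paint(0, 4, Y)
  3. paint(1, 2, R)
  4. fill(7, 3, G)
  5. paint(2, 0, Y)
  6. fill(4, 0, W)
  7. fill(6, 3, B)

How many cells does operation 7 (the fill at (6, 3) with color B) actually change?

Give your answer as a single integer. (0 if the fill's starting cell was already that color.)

After op 1 paint(2,3,G):
BBBBBBG
BBBBBBB
BBBGBBB
BBBBBBB
BBWBBBB
BKKKBBB
BKKKBBB
BKKKBBB
After op 2 paint(0,4,Y):
BBBBYBG
BBBBBBB
BBBGBBB
BBBBBBB
BBWBBBB
BKKKBBB
BKKKBBB
BKKKBBB
After op 3 paint(1,2,R):
BBBBYBG
BBRBBBB
BBBGBBB
BBBBBBB
BBWBBBB
BKKKBBB
BKKKBBB
BKKKBBB
After op 4 fill(7,3,G) [9 cells changed]:
BBBBYBG
BBRBBBB
BBBGBBB
BBBBBBB
BBWBBBB
BGGGBBB
BGGGBBB
BGGGBBB
After op 5 paint(2,0,Y):
BBBBYBG
BBRBBBB
YBBGBBB
BBBBBBB
BBWBBBB
BGGGBBB
BGGGBBB
BGGGBBB
After op 6 fill(4,0,W) [41 cells changed]:
WWWWYWG
WWRWWWW
YWWGWWW
WWWWWWW
WWWWWWW
WGGGWWW
WGGGWWW
WGGGWWW
After op 7 fill(6,3,B) [9 cells changed]:
WWWWYWG
WWRWWWW
YWWGWWW
WWWWWWW
WWWWWWW
WBBBWWW
WBBBWWW
WBBBWWW

Answer: 9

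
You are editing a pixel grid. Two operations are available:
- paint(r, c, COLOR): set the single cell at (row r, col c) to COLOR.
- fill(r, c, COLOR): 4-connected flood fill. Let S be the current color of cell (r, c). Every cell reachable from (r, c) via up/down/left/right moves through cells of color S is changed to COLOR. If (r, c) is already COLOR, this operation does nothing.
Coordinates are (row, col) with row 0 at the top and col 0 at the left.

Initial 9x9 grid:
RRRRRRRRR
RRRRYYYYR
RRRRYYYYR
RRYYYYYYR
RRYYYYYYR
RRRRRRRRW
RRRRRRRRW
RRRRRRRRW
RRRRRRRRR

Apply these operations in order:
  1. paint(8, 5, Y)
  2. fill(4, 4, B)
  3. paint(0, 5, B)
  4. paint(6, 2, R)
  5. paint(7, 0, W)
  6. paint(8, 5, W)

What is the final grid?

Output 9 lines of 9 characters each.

Answer: RRRRRBRRR
RRRRBBBBR
RRRRBBBBR
RRBBBBBBR
RRBBBBBBR
RRRRRRRRW
RRRRRRRRW
WRRRRRRRW
RRRRRWRRR

Derivation:
After op 1 paint(8,5,Y):
RRRRRRRRR
RRRRYYYYR
RRRRYYYYR
RRYYYYYYR
RRYYYYYYR
RRRRRRRRW
RRRRRRRRW
RRRRRRRRW
RRRRRYRRR
After op 2 fill(4,4,B) [20 cells changed]:
RRRRRRRRR
RRRRBBBBR
RRRRBBBBR
RRBBBBBBR
RRBBBBBBR
RRRRRRRRW
RRRRRRRRW
RRRRRRRRW
RRRRRYRRR
After op 3 paint(0,5,B):
RRRRRBRRR
RRRRBBBBR
RRRRBBBBR
RRBBBBBBR
RRBBBBBBR
RRRRRRRRW
RRRRRRRRW
RRRRRRRRW
RRRRRYRRR
After op 4 paint(6,2,R):
RRRRRBRRR
RRRRBBBBR
RRRRBBBBR
RRBBBBBBR
RRBBBBBBR
RRRRRRRRW
RRRRRRRRW
RRRRRRRRW
RRRRRYRRR
After op 5 paint(7,0,W):
RRRRRBRRR
RRRRBBBBR
RRRRBBBBR
RRBBBBBBR
RRBBBBBBR
RRRRRRRRW
RRRRRRRRW
WRRRRRRRW
RRRRRYRRR
After op 6 paint(8,5,W):
RRRRRBRRR
RRRRBBBBR
RRRRBBBBR
RRBBBBBBR
RRBBBBBBR
RRRRRRRRW
RRRRRRRRW
WRRRRRRRW
RRRRRWRRR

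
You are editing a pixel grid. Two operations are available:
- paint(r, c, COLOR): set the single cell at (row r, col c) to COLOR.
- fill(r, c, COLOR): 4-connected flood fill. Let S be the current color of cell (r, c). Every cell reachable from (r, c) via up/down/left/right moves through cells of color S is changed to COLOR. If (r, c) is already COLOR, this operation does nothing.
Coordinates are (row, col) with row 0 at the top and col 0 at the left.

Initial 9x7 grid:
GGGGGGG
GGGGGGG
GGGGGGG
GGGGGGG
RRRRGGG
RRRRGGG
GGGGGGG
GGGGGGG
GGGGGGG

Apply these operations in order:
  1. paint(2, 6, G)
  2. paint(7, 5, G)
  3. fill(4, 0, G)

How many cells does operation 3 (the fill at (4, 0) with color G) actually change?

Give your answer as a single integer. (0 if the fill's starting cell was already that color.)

Answer: 8

Derivation:
After op 1 paint(2,6,G):
GGGGGGG
GGGGGGG
GGGGGGG
GGGGGGG
RRRRGGG
RRRRGGG
GGGGGGG
GGGGGGG
GGGGGGG
After op 2 paint(7,5,G):
GGGGGGG
GGGGGGG
GGGGGGG
GGGGGGG
RRRRGGG
RRRRGGG
GGGGGGG
GGGGGGG
GGGGGGG
After op 3 fill(4,0,G) [8 cells changed]:
GGGGGGG
GGGGGGG
GGGGGGG
GGGGGGG
GGGGGGG
GGGGGGG
GGGGGGG
GGGGGGG
GGGGGGG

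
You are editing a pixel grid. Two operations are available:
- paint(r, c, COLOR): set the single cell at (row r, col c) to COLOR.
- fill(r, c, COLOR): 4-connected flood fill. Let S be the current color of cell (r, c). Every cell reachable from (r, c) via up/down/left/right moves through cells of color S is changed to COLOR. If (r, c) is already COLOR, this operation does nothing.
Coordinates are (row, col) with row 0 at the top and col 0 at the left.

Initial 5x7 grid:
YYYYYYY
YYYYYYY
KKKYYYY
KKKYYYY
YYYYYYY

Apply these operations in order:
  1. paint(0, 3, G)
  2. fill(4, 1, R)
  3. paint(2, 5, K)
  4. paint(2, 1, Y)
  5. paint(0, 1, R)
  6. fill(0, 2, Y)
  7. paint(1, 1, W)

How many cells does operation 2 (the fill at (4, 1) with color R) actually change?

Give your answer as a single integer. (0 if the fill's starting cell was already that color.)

Answer: 28

Derivation:
After op 1 paint(0,3,G):
YYYGYYY
YYYYYYY
KKKYYYY
KKKYYYY
YYYYYYY
After op 2 fill(4,1,R) [28 cells changed]:
RRRGRRR
RRRRRRR
KKKRRRR
KKKRRRR
RRRRRRR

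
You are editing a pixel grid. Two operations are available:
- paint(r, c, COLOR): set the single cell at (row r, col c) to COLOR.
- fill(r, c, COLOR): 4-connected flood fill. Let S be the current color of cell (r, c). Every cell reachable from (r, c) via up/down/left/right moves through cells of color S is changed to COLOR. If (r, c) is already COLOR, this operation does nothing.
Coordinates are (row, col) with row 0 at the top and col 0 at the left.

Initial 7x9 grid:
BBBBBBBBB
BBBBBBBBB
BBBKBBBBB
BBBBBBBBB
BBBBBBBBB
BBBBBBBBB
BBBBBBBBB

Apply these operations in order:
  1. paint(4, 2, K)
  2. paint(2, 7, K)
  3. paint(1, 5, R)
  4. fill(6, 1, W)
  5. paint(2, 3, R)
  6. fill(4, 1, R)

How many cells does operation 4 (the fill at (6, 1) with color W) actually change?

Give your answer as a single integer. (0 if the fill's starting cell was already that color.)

After op 1 paint(4,2,K):
BBBBBBBBB
BBBBBBBBB
BBBKBBBBB
BBBBBBBBB
BBKBBBBBB
BBBBBBBBB
BBBBBBBBB
After op 2 paint(2,7,K):
BBBBBBBBB
BBBBBBBBB
BBBKBBBKB
BBBBBBBBB
BBKBBBBBB
BBBBBBBBB
BBBBBBBBB
After op 3 paint(1,5,R):
BBBBBBBBB
BBBBBRBBB
BBBKBBBKB
BBBBBBBBB
BBKBBBBBB
BBBBBBBBB
BBBBBBBBB
After op 4 fill(6,1,W) [59 cells changed]:
WWWWWWWWW
WWWWWRWWW
WWWKWWWKW
WWWWWWWWW
WWKWWWWWW
WWWWWWWWW
WWWWWWWWW

Answer: 59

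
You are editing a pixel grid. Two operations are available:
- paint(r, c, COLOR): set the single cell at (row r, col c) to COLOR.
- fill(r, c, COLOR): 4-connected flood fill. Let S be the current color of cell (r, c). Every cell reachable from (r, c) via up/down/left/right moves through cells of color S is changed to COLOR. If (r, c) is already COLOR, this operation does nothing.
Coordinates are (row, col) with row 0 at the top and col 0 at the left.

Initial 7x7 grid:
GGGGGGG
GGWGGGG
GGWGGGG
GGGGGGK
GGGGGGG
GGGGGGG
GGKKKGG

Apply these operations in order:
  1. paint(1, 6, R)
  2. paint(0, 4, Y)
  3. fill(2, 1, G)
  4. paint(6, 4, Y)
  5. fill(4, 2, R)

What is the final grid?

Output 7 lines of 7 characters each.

Answer: RRRRYRR
RRWRRRR
RRWRRRR
RRRRRRK
RRRRRRR
RRRRRRR
RRKKYRR

Derivation:
After op 1 paint(1,6,R):
GGGGGGG
GGWGGGR
GGWGGGG
GGGGGGK
GGGGGGG
GGGGGGG
GGKKKGG
After op 2 paint(0,4,Y):
GGGGYGG
GGWGGGR
GGWGGGG
GGGGGGK
GGGGGGG
GGGGGGG
GGKKKGG
After op 3 fill(2,1,G) [0 cells changed]:
GGGGYGG
GGWGGGR
GGWGGGG
GGGGGGK
GGGGGGG
GGGGGGG
GGKKKGG
After op 4 paint(6,4,Y):
GGGGYGG
GGWGGGR
GGWGGGG
GGGGGGK
GGGGGGG
GGGGGGG
GGKKYGG
After op 5 fill(4,2,R) [41 cells changed]:
RRRRYRR
RRWRRRR
RRWRRRR
RRRRRRK
RRRRRRR
RRRRRRR
RRKKYRR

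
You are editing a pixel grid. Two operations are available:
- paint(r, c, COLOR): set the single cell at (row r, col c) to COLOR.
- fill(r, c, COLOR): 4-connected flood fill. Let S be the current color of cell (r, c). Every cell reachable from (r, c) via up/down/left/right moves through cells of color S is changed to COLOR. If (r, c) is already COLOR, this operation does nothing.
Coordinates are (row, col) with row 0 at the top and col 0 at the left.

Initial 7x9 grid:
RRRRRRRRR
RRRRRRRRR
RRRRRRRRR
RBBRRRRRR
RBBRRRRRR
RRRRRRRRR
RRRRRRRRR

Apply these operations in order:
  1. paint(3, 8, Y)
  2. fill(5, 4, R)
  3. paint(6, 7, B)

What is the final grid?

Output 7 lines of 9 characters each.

Answer: RRRRRRRRR
RRRRRRRRR
RRRRRRRRR
RBBRRRRRY
RBBRRRRRR
RRRRRRRRR
RRRRRRRBR

Derivation:
After op 1 paint(3,8,Y):
RRRRRRRRR
RRRRRRRRR
RRRRRRRRR
RBBRRRRRY
RBBRRRRRR
RRRRRRRRR
RRRRRRRRR
After op 2 fill(5,4,R) [0 cells changed]:
RRRRRRRRR
RRRRRRRRR
RRRRRRRRR
RBBRRRRRY
RBBRRRRRR
RRRRRRRRR
RRRRRRRRR
After op 3 paint(6,7,B):
RRRRRRRRR
RRRRRRRRR
RRRRRRRRR
RBBRRRRRY
RBBRRRRRR
RRRRRRRRR
RRRRRRRBR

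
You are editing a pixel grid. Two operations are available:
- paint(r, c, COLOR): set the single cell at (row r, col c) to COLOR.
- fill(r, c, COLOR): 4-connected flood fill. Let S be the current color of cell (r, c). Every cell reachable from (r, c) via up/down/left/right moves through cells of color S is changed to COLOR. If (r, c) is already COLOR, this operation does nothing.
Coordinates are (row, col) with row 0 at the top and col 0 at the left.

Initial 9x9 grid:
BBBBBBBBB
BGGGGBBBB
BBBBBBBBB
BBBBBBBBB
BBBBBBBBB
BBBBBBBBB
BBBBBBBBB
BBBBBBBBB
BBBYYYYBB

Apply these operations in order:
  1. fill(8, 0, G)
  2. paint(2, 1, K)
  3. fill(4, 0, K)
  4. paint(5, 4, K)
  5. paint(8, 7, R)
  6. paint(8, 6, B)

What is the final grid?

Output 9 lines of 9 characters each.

Answer: KKKKKKKKK
KKKKKKKKK
KKKKKKKKK
KKKKKKKKK
KKKKKKKKK
KKKKKKKKK
KKKKKKKKK
KKKKKKKKK
KKKYYYBRK

Derivation:
After op 1 fill(8,0,G) [73 cells changed]:
GGGGGGGGG
GGGGGGGGG
GGGGGGGGG
GGGGGGGGG
GGGGGGGGG
GGGGGGGGG
GGGGGGGGG
GGGGGGGGG
GGGYYYYGG
After op 2 paint(2,1,K):
GGGGGGGGG
GGGGGGGGG
GKGGGGGGG
GGGGGGGGG
GGGGGGGGG
GGGGGGGGG
GGGGGGGGG
GGGGGGGGG
GGGYYYYGG
After op 3 fill(4,0,K) [76 cells changed]:
KKKKKKKKK
KKKKKKKKK
KKKKKKKKK
KKKKKKKKK
KKKKKKKKK
KKKKKKKKK
KKKKKKKKK
KKKKKKKKK
KKKYYYYKK
After op 4 paint(5,4,K):
KKKKKKKKK
KKKKKKKKK
KKKKKKKKK
KKKKKKKKK
KKKKKKKKK
KKKKKKKKK
KKKKKKKKK
KKKKKKKKK
KKKYYYYKK
After op 5 paint(8,7,R):
KKKKKKKKK
KKKKKKKKK
KKKKKKKKK
KKKKKKKKK
KKKKKKKKK
KKKKKKKKK
KKKKKKKKK
KKKKKKKKK
KKKYYYYRK
After op 6 paint(8,6,B):
KKKKKKKKK
KKKKKKKKK
KKKKKKKKK
KKKKKKKKK
KKKKKKKKK
KKKKKKKKK
KKKKKKKKK
KKKKKKKKK
KKKYYYBRK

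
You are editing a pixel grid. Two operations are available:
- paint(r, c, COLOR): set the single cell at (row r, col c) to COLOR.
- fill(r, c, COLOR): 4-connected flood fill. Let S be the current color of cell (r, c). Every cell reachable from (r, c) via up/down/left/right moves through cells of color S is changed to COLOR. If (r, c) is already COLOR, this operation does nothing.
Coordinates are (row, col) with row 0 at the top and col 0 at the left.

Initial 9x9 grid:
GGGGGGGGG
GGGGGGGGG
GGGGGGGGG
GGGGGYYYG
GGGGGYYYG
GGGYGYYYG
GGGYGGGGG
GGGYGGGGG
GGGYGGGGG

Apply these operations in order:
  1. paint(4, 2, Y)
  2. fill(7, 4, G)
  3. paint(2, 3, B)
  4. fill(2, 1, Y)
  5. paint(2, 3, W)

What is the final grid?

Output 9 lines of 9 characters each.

After op 1 paint(4,2,Y):
GGGGGGGGG
GGGGGGGGG
GGGGGGGGG
GGGGGYYYG
GGYGGYYYG
GGGYGYYYG
GGGYGGGGG
GGGYGGGGG
GGGYGGGGG
After op 2 fill(7,4,G) [0 cells changed]:
GGGGGGGGG
GGGGGGGGG
GGGGGGGGG
GGGGGYYYG
GGYGGYYYG
GGGYGYYYG
GGGYGGGGG
GGGYGGGGG
GGGYGGGGG
After op 3 paint(2,3,B):
GGGGGGGGG
GGGGGGGGG
GGGBGGGGG
GGGGGYYYG
GGYGGYYYG
GGGYGYYYG
GGGYGGGGG
GGGYGGGGG
GGGYGGGGG
After op 4 fill(2,1,Y) [66 cells changed]:
YYYYYYYYY
YYYYYYYYY
YYYBYYYYY
YYYYYYYYY
YYYYYYYYY
YYYYYYYYY
YYYYYYYYY
YYYYYYYYY
YYYYYYYYY
After op 5 paint(2,3,W):
YYYYYYYYY
YYYYYYYYY
YYYWYYYYY
YYYYYYYYY
YYYYYYYYY
YYYYYYYYY
YYYYYYYYY
YYYYYYYYY
YYYYYYYYY

Answer: YYYYYYYYY
YYYYYYYYY
YYYWYYYYY
YYYYYYYYY
YYYYYYYYY
YYYYYYYYY
YYYYYYYYY
YYYYYYYYY
YYYYYYYYY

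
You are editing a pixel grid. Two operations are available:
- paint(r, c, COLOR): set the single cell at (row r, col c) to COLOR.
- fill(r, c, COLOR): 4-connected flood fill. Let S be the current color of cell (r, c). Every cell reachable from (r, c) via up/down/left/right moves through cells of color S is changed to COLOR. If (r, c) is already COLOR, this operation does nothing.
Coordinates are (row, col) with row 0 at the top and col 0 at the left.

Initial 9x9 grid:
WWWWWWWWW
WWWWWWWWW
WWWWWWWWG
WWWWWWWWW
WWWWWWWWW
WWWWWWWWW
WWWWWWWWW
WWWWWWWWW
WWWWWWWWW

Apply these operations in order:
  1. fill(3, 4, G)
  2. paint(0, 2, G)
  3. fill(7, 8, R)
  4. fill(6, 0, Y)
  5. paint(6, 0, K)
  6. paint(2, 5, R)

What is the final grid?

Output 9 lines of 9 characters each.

Answer: YYYYYYYYY
YYYYYYYYY
YYYYYRYYY
YYYYYYYYY
YYYYYYYYY
YYYYYYYYY
KYYYYYYYY
YYYYYYYYY
YYYYYYYYY

Derivation:
After op 1 fill(3,4,G) [80 cells changed]:
GGGGGGGGG
GGGGGGGGG
GGGGGGGGG
GGGGGGGGG
GGGGGGGGG
GGGGGGGGG
GGGGGGGGG
GGGGGGGGG
GGGGGGGGG
After op 2 paint(0,2,G):
GGGGGGGGG
GGGGGGGGG
GGGGGGGGG
GGGGGGGGG
GGGGGGGGG
GGGGGGGGG
GGGGGGGGG
GGGGGGGGG
GGGGGGGGG
After op 3 fill(7,8,R) [81 cells changed]:
RRRRRRRRR
RRRRRRRRR
RRRRRRRRR
RRRRRRRRR
RRRRRRRRR
RRRRRRRRR
RRRRRRRRR
RRRRRRRRR
RRRRRRRRR
After op 4 fill(6,0,Y) [81 cells changed]:
YYYYYYYYY
YYYYYYYYY
YYYYYYYYY
YYYYYYYYY
YYYYYYYYY
YYYYYYYYY
YYYYYYYYY
YYYYYYYYY
YYYYYYYYY
After op 5 paint(6,0,K):
YYYYYYYYY
YYYYYYYYY
YYYYYYYYY
YYYYYYYYY
YYYYYYYYY
YYYYYYYYY
KYYYYYYYY
YYYYYYYYY
YYYYYYYYY
After op 6 paint(2,5,R):
YYYYYYYYY
YYYYYYYYY
YYYYYRYYY
YYYYYYYYY
YYYYYYYYY
YYYYYYYYY
KYYYYYYYY
YYYYYYYYY
YYYYYYYYY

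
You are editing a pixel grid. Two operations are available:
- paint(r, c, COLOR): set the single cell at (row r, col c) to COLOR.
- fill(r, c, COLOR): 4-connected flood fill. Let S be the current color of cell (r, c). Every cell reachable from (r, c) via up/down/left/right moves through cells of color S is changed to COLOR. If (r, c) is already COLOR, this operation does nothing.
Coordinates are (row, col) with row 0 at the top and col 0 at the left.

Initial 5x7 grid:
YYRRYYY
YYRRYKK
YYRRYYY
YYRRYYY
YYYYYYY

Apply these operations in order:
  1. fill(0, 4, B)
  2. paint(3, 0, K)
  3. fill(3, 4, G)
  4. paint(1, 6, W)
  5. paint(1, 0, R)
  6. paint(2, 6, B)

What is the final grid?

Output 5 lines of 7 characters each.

Answer: GGRRGGG
RGRRGKW
GGRRGGB
KGRRGGG
GGGGGGG

Derivation:
After op 1 fill(0,4,B) [25 cells changed]:
BBRRBBB
BBRRBKK
BBRRBBB
BBRRBBB
BBBBBBB
After op 2 paint(3,0,K):
BBRRBBB
BBRRBKK
BBRRBBB
KBRRBBB
BBBBBBB
After op 3 fill(3,4,G) [24 cells changed]:
GGRRGGG
GGRRGKK
GGRRGGG
KGRRGGG
GGGGGGG
After op 4 paint(1,6,W):
GGRRGGG
GGRRGKW
GGRRGGG
KGRRGGG
GGGGGGG
After op 5 paint(1,0,R):
GGRRGGG
RGRRGKW
GGRRGGG
KGRRGGG
GGGGGGG
After op 6 paint(2,6,B):
GGRRGGG
RGRRGKW
GGRRGGB
KGRRGGG
GGGGGGG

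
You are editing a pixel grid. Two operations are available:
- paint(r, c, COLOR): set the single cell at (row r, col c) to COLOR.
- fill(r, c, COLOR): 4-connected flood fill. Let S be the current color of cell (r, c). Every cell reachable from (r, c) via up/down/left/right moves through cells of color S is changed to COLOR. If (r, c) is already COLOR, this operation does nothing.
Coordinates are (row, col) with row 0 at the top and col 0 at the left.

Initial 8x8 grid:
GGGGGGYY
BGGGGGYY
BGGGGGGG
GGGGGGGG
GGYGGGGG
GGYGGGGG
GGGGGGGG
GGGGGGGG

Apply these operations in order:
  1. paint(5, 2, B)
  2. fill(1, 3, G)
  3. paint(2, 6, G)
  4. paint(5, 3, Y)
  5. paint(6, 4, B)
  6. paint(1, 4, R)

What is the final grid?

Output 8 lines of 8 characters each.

After op 1 paint(5,2,B):
GGGGGGYY
BGGGGGYY
BGGGGGGG
GGGGGGGG
GGYGGGGG
GGBGGGGG
GGGGGGGG
GGGGGGGG
After op 2 fill(1,3,G) [0 cells changed]:
GGGGGGYY
BGGGGGYY
BGGGGGGG
GGGGGGGG
GGYGGGGG
GGBGGGGG
GGGGGGGG
GGGGGGGG
After op 3 paint(2,6,G):
GGGGGGYY
BGGGGGYY
BGGGGGGG
GGGGGGGG
GGYGGGGG
GGBGGGGG
GGGGGGGG
GGGGGGGG
After op 4 paint(5,3,Y):
GGGGGGYY
BGGGGGYY
BGGGGGGG
GGGGGGGG
GGYGGGGG
GGBYGGGG
GGGGGGGG
GGGGGGGG
After op 5 paint(6,4,B):
GGGGGGYY
BGGGGGYY
BGGGGGGG
GGGGGGGG
GGYGGGGG
GGBYGGGG
GGGGBGGG
GGGGGGGG
After op 6 paint(1,4,R):
GGGGGGYY
BGGGRGYY
BGGGGGGG
GGGGGGGG
GGYGGGGG
GGBYGGGG
GGGGBGGG
GGGGGGGG

Answer: GGGGGGYY
BGGGRGYY
BGGGGGGG
GGGGGGGG
GGYGGGGG
GGBYGGGG
GGGGBGGG
GGGGGGGG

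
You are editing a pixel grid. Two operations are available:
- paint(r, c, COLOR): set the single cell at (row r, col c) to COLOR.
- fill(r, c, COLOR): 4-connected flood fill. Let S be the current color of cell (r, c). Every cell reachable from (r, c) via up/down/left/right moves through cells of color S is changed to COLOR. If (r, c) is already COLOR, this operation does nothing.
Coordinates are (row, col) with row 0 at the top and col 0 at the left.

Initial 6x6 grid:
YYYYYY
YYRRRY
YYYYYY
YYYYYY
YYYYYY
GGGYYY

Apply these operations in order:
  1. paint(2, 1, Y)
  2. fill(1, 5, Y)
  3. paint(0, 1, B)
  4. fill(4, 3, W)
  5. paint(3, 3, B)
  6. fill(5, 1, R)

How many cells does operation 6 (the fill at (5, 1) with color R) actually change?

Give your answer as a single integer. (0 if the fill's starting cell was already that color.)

After op 1 paint(2,1,Y):
YYYYYY
YYRRRY
YYYYYY
YYYYYY
YYYYYY
GGGYYY
After op 2 fill(1,5,Y) [0 cells changed]:
YYYYYY
YYRRRY
YYYYYY
YYYYYY
YYYYYY
GGGYYY
After op 3 paint(0,1,B):
YBYYYY
YYRRRY
YYYYYY
YYYYYY
YYYYYY
GGGYYY
After op 4 fill(4,3,W) [29 cells changed]:
WBWWWW
WWRRRW
WWWWWW
WWWWWW
WWWWWW
GGGWWW
After op 5 paint(3,3,B):
WBWWWW
WWRRRW
WWWWWW
WWWBWW
WWWWWW
GGGWWW
After op 6 fill(5,1,R) [3 cells changed]:
WBWWWW
WWRRRW
WWWWWW
WWWBWW
WWWWWW
RRRWWW

Answer: 3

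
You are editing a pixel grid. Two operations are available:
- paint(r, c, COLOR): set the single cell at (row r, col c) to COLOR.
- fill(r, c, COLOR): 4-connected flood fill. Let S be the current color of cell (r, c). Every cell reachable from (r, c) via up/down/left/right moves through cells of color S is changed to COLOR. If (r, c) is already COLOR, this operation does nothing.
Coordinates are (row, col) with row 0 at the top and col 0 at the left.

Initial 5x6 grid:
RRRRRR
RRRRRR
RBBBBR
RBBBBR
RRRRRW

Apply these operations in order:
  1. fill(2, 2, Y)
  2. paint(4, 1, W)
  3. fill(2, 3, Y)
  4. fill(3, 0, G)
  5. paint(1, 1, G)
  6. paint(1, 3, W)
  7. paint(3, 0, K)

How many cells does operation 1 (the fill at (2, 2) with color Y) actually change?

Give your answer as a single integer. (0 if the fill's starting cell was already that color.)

Answer: 8

Derivation:
After op 1 fill(2,2,Y) [8 cells changed]:
RRRRRR
RRRRRR
RYYYYR
RYYYYR
RRRRRW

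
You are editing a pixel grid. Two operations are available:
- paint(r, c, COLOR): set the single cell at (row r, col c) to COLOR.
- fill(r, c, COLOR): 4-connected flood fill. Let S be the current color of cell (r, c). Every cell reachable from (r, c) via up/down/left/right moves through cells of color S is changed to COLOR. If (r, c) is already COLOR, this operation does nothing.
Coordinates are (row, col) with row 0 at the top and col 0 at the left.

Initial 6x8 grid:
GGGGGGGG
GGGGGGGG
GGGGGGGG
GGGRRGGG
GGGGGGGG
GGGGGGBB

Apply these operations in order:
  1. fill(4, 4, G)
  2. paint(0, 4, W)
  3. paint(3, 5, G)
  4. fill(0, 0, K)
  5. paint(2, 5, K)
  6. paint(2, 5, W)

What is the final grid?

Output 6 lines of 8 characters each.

After op 1 fill(4,4,G) [0 cells changed]:
GGGGGGGG
GGGGGGGG
GGGGGGGG
GGGRRGGG
GGGGGGGG
GGGGGGBB
After op 2 paint(0,4,W):
GGGGWGGG
GGGGGGGG
GGGGGGGG
GGGRRGGG
GGGGGGGG
GGGGGGBB
After op 3 paint(3,5,G):
GGGGWGGG
GGGGGGGG
GGGGGGGG
GGGRRGGG
GGGGGGGG
GGGGGGBB
After op 4 fill(0,0,K) [43 cells changed]:
KKKKWKKK
KKKKKKKK
KKKKKKKK
KKKRRKKK
KKKKKKKK
KKKKKKBB
After op 5 paint(2,5,K):
KKKKWKKK
KKKKKKKK
KKKKKKKK
KKKRRKKK
KKKKKKKK
KKKKKKBB
After op 6 paint(2,5,W):
KKKKWKKK
KKKKKKKK
KKKKKWKK
KKKRRKKK
KKKKKKKK
KKKKKKBB

Answer: KKKKWKKK
KKKKKKKK
KKKKKWKK
KKKRRKKK
KKKKKKKK
KKKKKKBB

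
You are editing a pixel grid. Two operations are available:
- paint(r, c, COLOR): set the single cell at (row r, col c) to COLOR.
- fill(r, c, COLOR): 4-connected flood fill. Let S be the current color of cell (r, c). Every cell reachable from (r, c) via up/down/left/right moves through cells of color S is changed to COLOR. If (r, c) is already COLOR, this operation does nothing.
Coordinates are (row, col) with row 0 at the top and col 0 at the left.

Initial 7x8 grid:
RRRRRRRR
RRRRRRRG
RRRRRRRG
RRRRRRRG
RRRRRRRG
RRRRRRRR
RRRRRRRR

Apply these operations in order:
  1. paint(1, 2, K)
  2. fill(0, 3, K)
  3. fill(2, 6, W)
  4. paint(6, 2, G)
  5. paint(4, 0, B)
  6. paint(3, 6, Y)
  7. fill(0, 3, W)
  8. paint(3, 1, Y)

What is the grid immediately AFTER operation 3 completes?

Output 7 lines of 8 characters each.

After op 1 paint(1,2,K):
RRRRRRRR
RRKRRRRG
RRRRRRRG
RRRRRRRG
RRRRRRRG
RRRRRRRR
RRRRRRRR
After op 2 fill(0,3,K) [51 cells changed]:
KKKKKKKK
KKKKKKKG
KKKKKKKG
KKKKKKKG
KKKKKKKG
KKKKKKKK
KKKKKKKK
After op 3 fill(2,6,W) [52 cells changed]:
WWWWWWWW
WWWWWWWG
WWWWWWWG
WWWWWWWG
WWWWWWWG
WWWWWWWW
WWWWWWWW

Answer: WWWWWWWW
WWWWWWWG
WWWWWWWG
WWWWWWWG
WWWWWWWG
WWWWWWWW
WWWWWWWW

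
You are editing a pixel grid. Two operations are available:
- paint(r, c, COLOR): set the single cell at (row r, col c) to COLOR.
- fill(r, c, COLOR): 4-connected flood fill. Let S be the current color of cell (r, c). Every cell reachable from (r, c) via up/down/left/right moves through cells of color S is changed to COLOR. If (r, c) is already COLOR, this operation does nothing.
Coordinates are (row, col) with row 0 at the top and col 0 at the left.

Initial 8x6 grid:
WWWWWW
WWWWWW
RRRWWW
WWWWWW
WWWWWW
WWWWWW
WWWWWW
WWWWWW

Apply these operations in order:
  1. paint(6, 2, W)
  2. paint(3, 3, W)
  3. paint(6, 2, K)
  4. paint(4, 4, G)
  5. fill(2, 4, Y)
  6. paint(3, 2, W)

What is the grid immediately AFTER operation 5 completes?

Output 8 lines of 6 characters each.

After op 1 paint(6,2,W):
WWWWWW
WWWWWW
RRRWWW
WWWWWW
WWWWWW
WWWWWW
WWWWWW
WWWWWW
After op 2 paint(3,3,W):
WWWWWW
WWWWWW
RRRWWW
WWWWWW
WWWWWW
WWWWWW
WWWWWW
WWWWWW
After op 3 paint(6,2,K):
WWWWWW
WWWWWW
RRRWWW
WWWWWW
WWWWWW
WWWWWW
WWKWWW
WWWWWW
After op 4 paint(4,4,G):
WWWWWW
WWWWWW
RRRWWW
WWWWWW
WWWWGW
WWWWWW
WWKWWW
WWWWWW
After op 5 fill(2,4,Y) [43 cells changed]:
YYYYYY
YYYYYY
RRRYYY
YYYYYY
YYYYGY
YYYYYY
YYKYYY
YYYYYY

Answer: YYYYYY
YYYYYY
RRRYYY
YYYYYY
YYYYGY
YYYYYY
YYKYYY
YYYYYY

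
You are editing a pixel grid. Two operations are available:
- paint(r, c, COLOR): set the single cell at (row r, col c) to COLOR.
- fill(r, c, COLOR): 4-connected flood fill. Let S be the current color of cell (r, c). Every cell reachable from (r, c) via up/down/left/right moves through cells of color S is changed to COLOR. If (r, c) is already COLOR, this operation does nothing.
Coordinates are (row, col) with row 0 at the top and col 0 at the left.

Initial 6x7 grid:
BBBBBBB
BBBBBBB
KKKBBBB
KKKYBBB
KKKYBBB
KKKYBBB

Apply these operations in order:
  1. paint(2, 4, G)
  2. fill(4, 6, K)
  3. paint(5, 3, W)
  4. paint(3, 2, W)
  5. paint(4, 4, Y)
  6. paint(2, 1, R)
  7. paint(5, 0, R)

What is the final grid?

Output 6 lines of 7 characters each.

After op 1 paint(2,4,G):
BBBBBBB
BBBBBBB
KKKBGBB
KKKYBBB
KKKYBBB
KKKYBBB
After op 2 fill(4,6,K) [26 cells changed]:
KKKKKKK
KKKKKKK
KKKKGKK
KKKYKKK
KKKYKKK
KKKYKKK
After op 3 paint(5,3,W):
KKKKKKK
KKKKKKK
KKKKGKK
KKKYKKK
KKKYKKK
KKKWKKK
After op 4 paint(3,2,W):
KKKKKKK
KKKKKKK
KKKKGKK
KKWYKKK
KKKYKKK
KKKWKKK
After op 5 paint(4,4,Y):
KKKKKKK
KKKKKKK
KKKKGKK
KKWYKKK
KKKYYKK
KKKWKKK
After op 6 paint(2,1,R):
KKKKKKK
KKKKKKK
KRKKGKK
KKWYKKK
KKKYYKK
KKKWKKK
After op 7 paint(5,0,R):
KKKKKKK
KKKKKKK
KRKKGKK
KKWYKKK
KKKYYKK
RKKWKKK

Answer: KKKKKKK
KKKKKKK
KRKKGKK
KKWYKKK
KKKYYKK
RKKWKKK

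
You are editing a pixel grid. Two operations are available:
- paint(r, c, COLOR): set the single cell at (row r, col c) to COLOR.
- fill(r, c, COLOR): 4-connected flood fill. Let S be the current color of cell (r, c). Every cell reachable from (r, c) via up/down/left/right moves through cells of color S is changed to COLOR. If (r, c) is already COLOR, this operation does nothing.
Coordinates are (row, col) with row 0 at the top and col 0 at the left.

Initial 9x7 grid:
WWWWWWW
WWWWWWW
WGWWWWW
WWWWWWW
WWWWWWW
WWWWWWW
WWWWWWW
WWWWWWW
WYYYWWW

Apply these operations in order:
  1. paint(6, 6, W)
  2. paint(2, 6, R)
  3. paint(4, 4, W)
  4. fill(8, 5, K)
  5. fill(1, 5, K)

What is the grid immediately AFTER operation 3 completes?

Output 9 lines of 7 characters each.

After op 1 paint(6,6,W):
WWWWWWW
WWWWWWW
WGWWWWW
WWWWWWW
WWWWWWW
WWWWWWW
WWWWWWW
WWWWWWW
WYYYWWW
After op 2 paint(2,6,R):
WWWWWWW
WWWWWWW
WGWWWWR
WWWWWWW
WWWWWWW
WWWWWWW
WWWWWWW
WWWWWWW
WYYYWWW
After op 3 paint(4,4,W):
WWWWWWW
WWWWWWW
WGWWWWR
WWWWWWW
WWWWWWW
WWWWWWW
WWWWWWW
WWWWWWW
WYYYWWW

Answer: WWWWWWW
WWWWWWW
WGWWWWR
WWWWWWW
WWWWWWW
WWWWWWW
WWWWWWW
WWWWWWW
WYYYWWW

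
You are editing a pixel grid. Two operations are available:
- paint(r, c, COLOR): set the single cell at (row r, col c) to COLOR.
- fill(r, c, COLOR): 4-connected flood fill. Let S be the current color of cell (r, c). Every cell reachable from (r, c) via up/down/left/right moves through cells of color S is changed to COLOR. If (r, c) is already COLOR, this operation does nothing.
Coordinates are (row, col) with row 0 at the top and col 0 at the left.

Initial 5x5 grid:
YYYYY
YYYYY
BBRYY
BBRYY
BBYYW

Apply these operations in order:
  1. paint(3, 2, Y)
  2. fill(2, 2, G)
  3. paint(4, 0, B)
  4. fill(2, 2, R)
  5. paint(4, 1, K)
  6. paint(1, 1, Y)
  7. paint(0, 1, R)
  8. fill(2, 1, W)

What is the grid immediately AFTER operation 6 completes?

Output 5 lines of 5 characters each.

After op 1 paint(3,2,Y):
YYYYY
YYYYY
BBRYY
BBYYY
BBYYW
After op 2 fill(2,2,G) [1 cells changed]:
YYYYY
YYYYY
BBGYY
BBYYY
BBYYW
After op 3 paint(4,0,B):
YYYYY
YYYYY
BBGYY
BBYYY
BBYYW
After op 4 fill(2,2,R) [1 cells changed]:
YYYYY
YYYYY
BBRYY
BBYYY
BBYYW
After op 5 paint(4,1,K):
YYYYY
YYYYY
BBRYY
BBYYY
BKYYW
After op 6 paint(1,1,Y):
YYYYY
YYYYY
BBRYY
BBYYY
BKYYW

Answer: YYYYY
YYYYY
BBRYY
BBYYY
BKYYW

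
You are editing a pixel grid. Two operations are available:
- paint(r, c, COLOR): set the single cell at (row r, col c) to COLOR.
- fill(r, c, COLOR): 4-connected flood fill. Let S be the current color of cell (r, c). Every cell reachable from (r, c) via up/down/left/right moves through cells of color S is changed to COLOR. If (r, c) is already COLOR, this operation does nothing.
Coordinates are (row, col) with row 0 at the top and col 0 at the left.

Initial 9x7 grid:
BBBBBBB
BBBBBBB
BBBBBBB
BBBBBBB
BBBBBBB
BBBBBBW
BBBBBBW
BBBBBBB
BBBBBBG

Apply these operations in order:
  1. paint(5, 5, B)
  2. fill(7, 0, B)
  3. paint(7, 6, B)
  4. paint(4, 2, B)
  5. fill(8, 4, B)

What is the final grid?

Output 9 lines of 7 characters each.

After op 1 paint(5,5,B):
BBBBBBB
BBBBBBB
BBBBBBB
BBBBBBB
BBBBBBB
BBBBBBW
BBBBBBW
BBBBBBB
BBBBBBG
After op 2 fill(7,0,B) [0 cells changed]:
BBBBBBB
BBBBBBB
BBBBBBB
BBBBBBB
BBBBBBB
BBBBBBW
BBBBBBW
BBBBBBB
BBBBBBG
After op 3 paint(7,6,B):
BBBBBBB
BBBBBBB
BBBBBBB
BBBBBBB
BBBBBBB
BBBBBBW
BBBBBBW
BBBBBBB
BBBBBBG
After op 4 paint(4,2,B):
BBBBBBB
BBBBBBB
BBBBBBB
BBBBBBB
BBBBBBB
BBBBBBW
BBBBBBW
BBBBBBB
BBBBBBG
After op 5 fill(8,4,B) [0 cells changed]:
BBBBBBB
BBBBBBB
BBBBBBB
BBBBBBB
BBBBBBB
BBBBBBW
BBBBBBW
BBBBBBB
BBBBBBG

Answer: BBBBBBB
BBBBBBB
BBBBBBB
BBBBBBB
BBBBBBB
BBBBBBW
BBBBBBW
BBBBBBB
BBBBBBG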